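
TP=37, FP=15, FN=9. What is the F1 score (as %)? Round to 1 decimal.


Precision = TP / (TP + FP) = 37 / 52 = 0.7115
Recall = TP / (TP + FN) = 37 / 46 = 0.8043
F1 = 2 * P * R / (P + R)
= 2 * 0.7115 * 0.8043 / (0.7115 + 0.8043)
= 1.1446 / 1.5159
= 0.7551
As percentage: 75.5%

75.5


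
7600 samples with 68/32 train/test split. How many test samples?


Train samples = 7600 * 68% = 5168
Test samples = 7600 - 5168
= 2432

2432


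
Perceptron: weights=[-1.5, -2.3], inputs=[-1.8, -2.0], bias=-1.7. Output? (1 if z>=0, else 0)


z = w . x + b
= -1.5*-1.8 + -2.3*-2.0 + -1.7
= 2.7 + 4.6 + -1.7
= 7.3 + -1.7
= 5.6
Since z = 5.6 >= 0, output = 1

1


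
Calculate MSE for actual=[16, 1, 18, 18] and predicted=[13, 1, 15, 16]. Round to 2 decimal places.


Differences: [3, 0, 3, 2]
Squared errors: [9, 0, 9, 4]
Sum of squared errors = 22
MSE = 22 / 4 = 5.50

5.50


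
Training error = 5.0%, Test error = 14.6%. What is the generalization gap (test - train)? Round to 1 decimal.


Generalization gap = test_error - train_error
= 14.6 - 5.0
= 9.6%
A moderate gap.

9.6


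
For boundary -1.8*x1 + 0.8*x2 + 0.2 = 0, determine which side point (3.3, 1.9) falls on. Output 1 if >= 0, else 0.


Compute -1.8 * 3.3 + 0.8 * 1.9 + 0.2
= -5.94 + 1.52 + 0.2
= -4.22
Since -4.22 < 0, the point is on the negative side.

0


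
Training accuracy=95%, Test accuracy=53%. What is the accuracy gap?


Gap = train_accuracy - test_accuracy
= 95 - 53
= 42%
This large gap strongly indicates overfitting.

42


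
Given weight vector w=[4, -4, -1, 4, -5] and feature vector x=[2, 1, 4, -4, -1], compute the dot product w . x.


Element-wise products:
4 * 2 = 8
-4 * 1 = -4
-1 * 4 = -4
4 * -4 = -16
-5 * -1 = 5
Sum = 8 + -4 + -4 + -16 + 5
= -11

-11


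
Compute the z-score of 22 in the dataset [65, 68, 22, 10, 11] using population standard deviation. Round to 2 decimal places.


Mean = (65 + 68 + 22 + 10 + 11) / 5 = 35.2
Variance = sum((x_i - mean)^2) / n = 671.76
Std = sqrt(671.76) = 25.9183
Z = (x - mean) / std
= (22 - 35.2) / 25.9183
= -13.2 / 25.9183
= -0.51

-0.51


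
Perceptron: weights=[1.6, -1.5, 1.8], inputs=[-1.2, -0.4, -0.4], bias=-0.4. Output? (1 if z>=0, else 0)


z = w . x + b
= 1.6*-1.2 + -1.5*-0.4 + 1.8*-0.4 + -0.4
= -1.92 + 0.6 + -0.72 + -0.4
= -2.04 + -0.4
= -2.44
Since z = -2.44 < 0, output = 0

0


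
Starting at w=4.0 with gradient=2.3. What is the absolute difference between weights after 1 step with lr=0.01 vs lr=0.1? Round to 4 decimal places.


With lr=0.01: w_new = 4.0 - 0.01 * 2.3 = 3.977
With lr=0.1: w_new = 4.0 - 0.1 * 2.3 = 3.77
Absolute difference = |3.977 - 3.77|
= 0.2070

0.2070


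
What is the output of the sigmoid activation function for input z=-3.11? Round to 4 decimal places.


sigmoid(z) = 1 / (1 + exp(-z))
exp(-(-3.11)) = exp(3.11) = 22.421
1 + 22.421 = 23.421
1 / 23.421 = 0.0427

0.0427


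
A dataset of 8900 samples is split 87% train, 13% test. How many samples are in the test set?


Train samples = 8900 * 87% = 7743
Test samples = 8900 - 7743
= 1157

1157


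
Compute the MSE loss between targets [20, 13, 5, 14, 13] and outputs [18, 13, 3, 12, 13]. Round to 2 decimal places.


Differences: [2, 0, 2, 2, 0]
Squared errors: [4, 0, 4, 4, 0]
Sum of squared errors = 12
MSE = 12 / 5 = 2.40

2.40


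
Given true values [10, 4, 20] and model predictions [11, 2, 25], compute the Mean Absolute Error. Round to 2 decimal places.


Absolute errors: [1, 2, 5]
Sum of absolute errors = 8
MAE = 8 / 3 = 2.67

2.67


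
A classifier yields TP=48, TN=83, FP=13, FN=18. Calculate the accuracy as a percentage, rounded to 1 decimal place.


Accuracy = (TP + TN) / (TP + TN + FP + FN) * 100
= (48 + 83) / (48 + 83 + 13 + 18)
= 131 / 162
= 0.8086
= 80.9%

80.9


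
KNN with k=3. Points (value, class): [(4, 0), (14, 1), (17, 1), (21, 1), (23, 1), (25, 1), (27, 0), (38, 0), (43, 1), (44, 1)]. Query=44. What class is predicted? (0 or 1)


Distances from query 44:
Point 44 (class 1): distance = 0
Point 43 (class 1): distance = 1
Point 38 (class 0): distance = 6
K=3 nearest neighbors: classes = [1, 1, 0]
Votes for class 1: 2 / 3
Majority vote => class 1

1


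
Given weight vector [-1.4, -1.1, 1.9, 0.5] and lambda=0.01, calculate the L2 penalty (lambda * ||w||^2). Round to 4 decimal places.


Squaring each weight:
(-1.4)^2 = 1.96
(-1.1)^2 = 1.21
1.9^2 = 3.61
0.5^2 = 0.25
Sum of squares = 7.03
Penalty = 0.01 * 7.03 = 0.0703

0.0703


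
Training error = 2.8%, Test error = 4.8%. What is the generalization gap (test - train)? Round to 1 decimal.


Generalization gap = test_error - train_error
= 4.8 - 2.8
= 2.0%
A moderate gap.

2.0


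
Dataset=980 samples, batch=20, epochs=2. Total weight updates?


Iterations per epoch = 980 / 20 = 49
Total updates = iterations_per_epoch * epochs
= 49 * 2
= 98

98


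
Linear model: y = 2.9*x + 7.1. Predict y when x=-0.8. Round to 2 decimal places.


y = 2.9 * -0.8 + (7.1)
= -2.32 + (7.1)
= 4.78

4.78


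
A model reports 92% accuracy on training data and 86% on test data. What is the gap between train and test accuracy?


Gap = train_accuracy - test_accuracy
= 92 - 86
= 6%
This moderate gap may indicate mild overfitting.

6


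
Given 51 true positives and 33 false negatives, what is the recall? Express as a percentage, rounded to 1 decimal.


Recall = TP / (TP + FN) * 100
= 51 / (51 + 33)
= 51 / 84
= 0.6071
= 60.7%

60.7


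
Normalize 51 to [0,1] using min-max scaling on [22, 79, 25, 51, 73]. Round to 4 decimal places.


Min = 22, Max = 79
Range = 79 - 22 = 57
Scaled = (x - min) / (max - min)
= (51 - 22) / 57
= 29 / 57
= 0.5088

0.5088


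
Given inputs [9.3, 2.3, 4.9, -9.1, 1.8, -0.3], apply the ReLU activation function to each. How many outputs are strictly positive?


ReLU(x) = max(0, x) for each element:
ReLU(9.3) = 9.3
ReLU(2.3) = 2.3
ReLU(4.9) = 4.9
ReLU(-9.1) = 0
ReLU(1.8) = 1.8
ReLU(-0.3) = 0
Active neurons (>0): 4

4


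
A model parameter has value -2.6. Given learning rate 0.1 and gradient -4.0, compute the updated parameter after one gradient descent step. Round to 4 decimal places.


w_new = w_old - lr * gradient
= -2.6 - 0.1 * -4.0
= -2.6 - (-0.4)
= -2.2000

-2.2000


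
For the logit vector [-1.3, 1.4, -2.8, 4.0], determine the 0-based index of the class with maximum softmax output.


Softmax is a monotonic transformation, so it preserves the argmax.
We need to find the index of the maximum logit.
Index 0: -1.3
Index 1: 1.4
Index 2: -2.8
Index 3: 4.0
Maximum logit = 4.0 at index 3

3


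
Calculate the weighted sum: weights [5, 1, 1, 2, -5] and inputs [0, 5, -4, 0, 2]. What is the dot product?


Element-wise products:
5 * 0 = 0
1 * 5 = 5
1 * -4 = -4
2 * 0 = 0
-5 * 2 = -10
Sum = 0 + 5 + -4 + 0 + -10
= -9

-9


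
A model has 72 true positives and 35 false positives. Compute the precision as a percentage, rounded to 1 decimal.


Precision = TP / (TP + FP) * 100
= 72 / (72 + 35)
= 72 / 107
= 0.6729
= 67.3%

67.3


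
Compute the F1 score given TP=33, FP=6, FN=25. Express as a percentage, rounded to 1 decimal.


Precision = TP / (TP + FP) = 33 / 39 = 0.8462
Recall = TP / (TP + FN) = 33 / 58 = 0.569
F1 = 2 * P * R / (P + R)
= 2 * 0.8462 * 0.569 / (0.8462 + 0.569)
= 0.9629 / 1.4151
= 0.6804
As percentage: 68.0%

68.0


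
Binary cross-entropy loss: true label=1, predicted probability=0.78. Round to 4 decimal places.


For y=1: Loss = -log(p)
= -log(0.78)
= -(-0.2485)
= 0.2485

0.2485


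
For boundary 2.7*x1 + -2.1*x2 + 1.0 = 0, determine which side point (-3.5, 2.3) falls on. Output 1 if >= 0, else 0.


Compute 2.7 * -3.5 + -2.1 * 2.3 + 1.0
= -9.45 + -4.83 + 1.0
= -13.28
Since -13.28 < 0, the point is on the negative side.

0


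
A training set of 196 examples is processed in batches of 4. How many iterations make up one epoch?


Iterations per epoch = dataset_size / batch_size
= 196 / 4
= 49

49


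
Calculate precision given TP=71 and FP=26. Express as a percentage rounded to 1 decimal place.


Precision = TP / (TP + FP) * 100
= 71 / (71 + 26)
= 71 / 97
= 0.732
= 73.2%

73.2


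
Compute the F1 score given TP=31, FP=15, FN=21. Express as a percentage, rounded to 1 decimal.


Precision = TP / (TP + FP) = 31 / 46 = 0.6739
Recall = TP / (TP + FN) = 31 / 52 = 0.5962
F1 = 2 * P * R / (P + R)
= 2 * 0.6739 * 0.5962 / (0.6739 + 0.5962)
= 0.8035 / 1.2701
= 0.6327
As percentage: 63.3%

63.3


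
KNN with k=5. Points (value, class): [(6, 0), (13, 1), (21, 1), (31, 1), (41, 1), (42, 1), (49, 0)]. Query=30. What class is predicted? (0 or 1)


Distances from query 30:
Point 31 (class 1): distance = 1
Point 21 (class 1): distance = 9
Point 41 (class 1): distance = 11
Point 42 (class 1): distance = 12
Point 13 (class 1): distance = 17
K=5 nearest neighbors: classes = [1, 1, 1, 1, 1]
Votes for class 1: 5 / 5
Majority vote => class 1

1


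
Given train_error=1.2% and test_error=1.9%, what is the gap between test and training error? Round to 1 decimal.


Generalization gap = test_error - train_error
= 1.9 - 1.2
= 0.7%
A small gap suggests good generalization.

0.7


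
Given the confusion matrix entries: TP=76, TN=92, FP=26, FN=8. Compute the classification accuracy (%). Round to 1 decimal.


Accuracy = (TP + TN) / (TP + TN + FP + FN) * 100
= (76 + 92) / (76 + 92 + 26 + 8)
= 168 / 202
= 0.8317
= 83.2%

83.2


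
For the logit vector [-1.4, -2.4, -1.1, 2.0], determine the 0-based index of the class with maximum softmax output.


Softmax is a monotonic transformation, so it preserves the argmax.
We need to find the index of the maximum logit.
Index 0: -1.4
Index 1: -2.4
Index 2: -1.1
Index 3: 2.0
Maximum logit = 2.0 at index 3

3


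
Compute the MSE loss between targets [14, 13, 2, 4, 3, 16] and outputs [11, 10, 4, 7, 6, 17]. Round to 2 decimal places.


Differences: [3, 3, -2, -3, -3, -1]
Squared errors: [9, 9, 4, 9, 9, 1]
Sum of squared errors = 41
MSE = 41 / 6 = 6.83

6.83


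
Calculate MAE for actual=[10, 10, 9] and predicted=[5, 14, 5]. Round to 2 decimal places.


Absolute errors: [5, 4, 4]
Sum of absolute errors = 13
MAE = 13 / 3 = 4.33

4.33


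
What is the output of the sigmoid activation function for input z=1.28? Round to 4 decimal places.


sigmoid(z) = 1 / (1 + exp(-z))
exp(-(1.28)) = exp(-1.28) = 0.278
1 + 0.278 = 1.278
1 / 1.278 = 0.7824

0.7824


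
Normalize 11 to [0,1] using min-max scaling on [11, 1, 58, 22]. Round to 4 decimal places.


Min = 1, Max = 58
Range = 58 - 1 = 57
Scaled = (x - min) / (max - min)
= (11 - 1) / 57
= 10 / 57
= 0.1754

0.1754


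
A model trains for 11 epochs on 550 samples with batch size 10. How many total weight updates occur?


Iterations per epoch = 550 / 10 = 55
Total updates = iterations_per_epoch * epochs
= 55 * 11
= 605

605


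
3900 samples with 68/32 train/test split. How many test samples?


Train samples = 3900 * 68% = 2652
Test samples = 3900 - 2652
= 1248

1248


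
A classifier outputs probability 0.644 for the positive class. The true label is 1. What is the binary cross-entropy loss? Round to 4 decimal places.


For y=1: Loss = -log(p)
= -log(0.644)
= -(-0.4401)
= 0.4401

0.4401


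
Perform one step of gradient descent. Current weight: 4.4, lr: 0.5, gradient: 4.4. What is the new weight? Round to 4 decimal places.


w_new = w_old - lr * gradient
= 4.4 - 0.5 * 4.4
= 4.4 - (2.2)
= 2.2000

2.2000


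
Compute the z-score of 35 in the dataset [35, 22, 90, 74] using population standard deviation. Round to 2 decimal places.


Mean = (35 + 22 + 90 + 74) / 4 = 55.25
Variance = sum((x_i - mean)^2) / n = 768.6875
Std = sqrt(768.6875) = 27.7252
Z = (x - mean) / std
= (35 - 55.25) / 27.7252
= -20.25 / 27.7252
= -0.73

-0.73


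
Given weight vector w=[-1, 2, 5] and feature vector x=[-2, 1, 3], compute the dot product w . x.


Element-wise products:
-1 * -2 = 2
2 * 1 = 2
5 * 3 = 15
Sum = 2 + 2 + 15
= 19

19


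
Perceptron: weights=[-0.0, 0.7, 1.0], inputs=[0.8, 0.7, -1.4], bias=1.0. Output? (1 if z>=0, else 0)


z = w . x + b
= -0.0*0.8 + 0.7*0.7 + 1.0*-1.4 + 1.0
= -0.0 + 0.49 + -1.4 + 1.0
= -0.91 + 1.0
= 0.09
Since z = 0.09 >= 0, output = 1

1


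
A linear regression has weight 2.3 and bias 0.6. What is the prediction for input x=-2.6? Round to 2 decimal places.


y = 2.3 * -2.6 + (0.6)
= -5.98 + (0.6)
= -5.38

-5.38


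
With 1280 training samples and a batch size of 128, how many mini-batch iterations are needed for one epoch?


Iterations per epoch = dataset_size / batch_size
= 1280 / 128
= 10

10


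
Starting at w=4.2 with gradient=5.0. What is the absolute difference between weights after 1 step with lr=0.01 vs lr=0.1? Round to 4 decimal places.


With lr=0.01: w_new = 4.2 - 0.01 * 5.0 = 4.15
With lr=0.1: w_new = 4.2 - 0.1 * 5.0 = 3.7
Absolute difference = |4.15 - 3.7|
= 0.4500

0.4500


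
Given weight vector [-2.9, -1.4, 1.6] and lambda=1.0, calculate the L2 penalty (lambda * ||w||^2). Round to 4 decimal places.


Squaring each weight:
(-2.9)^2 = 8.41
(-1.4)^2 = 1.96
1.6^2 = 2.56
Sum of squares = 12.93
Penalty = 1.0 * 12.93 = 12.9300

12.9300


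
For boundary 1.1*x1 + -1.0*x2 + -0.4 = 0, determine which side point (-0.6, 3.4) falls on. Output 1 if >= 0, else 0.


Compute 1.1 * -0.6 + -1.0 * 3.4 + -0.4
= -0.66 + -3.4 + -0.4
= -4.46
Since -4.46 < 0, the point is on the negative side.

0


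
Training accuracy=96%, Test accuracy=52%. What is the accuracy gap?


Gap = train_accuracy - test_accuracy
= 96 - 52
= 44%
This large gap strongly indicates overfitting.

44


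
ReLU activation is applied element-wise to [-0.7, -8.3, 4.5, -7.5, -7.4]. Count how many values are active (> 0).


ReLU(x) = max(0, x) for each element:
ReLU(-0.7) = 0
ReLU(-8.3) = 0
ReLU(4.5) = 4.5
ReLU(-7.5) = 0
ReLU(-7.4) = 0
Active neurons (>0): 1

1


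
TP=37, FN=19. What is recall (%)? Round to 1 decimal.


Recall = TP / (TP + FN) * 100
= 37 / (37 + 19)
= 37 / 56
= 0.6607
= 66.1%

66.1


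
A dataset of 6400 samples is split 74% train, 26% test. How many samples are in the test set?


Train samples = 6400 * 74% = 4736
Test samples = 6400 - 4736
= 1664

1664


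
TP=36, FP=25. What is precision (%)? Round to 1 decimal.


Precision = TP / (TP + FP) * 100
= 36 / (36 + 25)
= 36 / 61
= 0.5902
= 59.0%

59.0


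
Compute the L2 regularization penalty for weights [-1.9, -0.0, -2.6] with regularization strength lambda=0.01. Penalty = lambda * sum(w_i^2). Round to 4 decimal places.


Squaring each weight:
(-1.9)^2 = 3.61
(-0.0)^2 = 0.0
(-2.6)^2 = 6.76
Sum of squares = 10.37
Penalty = 0.01 * 10.37 = 0.1037

0.1037


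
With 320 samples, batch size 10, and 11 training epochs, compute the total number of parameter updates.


Iterations per epoch = 320 / 10 = 32
Total updates = iterations_per_epoch * epochs
= 32 * 11
= 352

352


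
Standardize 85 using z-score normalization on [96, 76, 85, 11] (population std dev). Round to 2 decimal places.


Mean = (96 + 76 + 85 + 11) / 4 = 67.0
Variance = sum((x_i - mean)^2) / n = 1095.5
Std = sqrt(1095.5) = 33.0983
Z = (x - mean) / std
= (85 - 67.0) / 33.0983
= 18.0 / 33.0983
= 0.54

0.54


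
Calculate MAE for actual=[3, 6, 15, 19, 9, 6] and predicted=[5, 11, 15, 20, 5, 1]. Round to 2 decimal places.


Absolute errors: [2, 5, 0, 1, 4, 5]
Sum of absolute errors = 17
MAE = 17 / 6 = 2.83

2.83


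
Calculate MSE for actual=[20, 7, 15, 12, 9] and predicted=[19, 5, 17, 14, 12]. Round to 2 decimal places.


Differences: [1, 2, -2, -2, -3]
Squared errors: [1, 4, 4, 4, 9]
Sum of squared errors = 22
MSE = 22 / 5 = 4.40

4.40


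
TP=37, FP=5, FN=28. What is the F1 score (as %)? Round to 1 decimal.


Precision = TP / (TP + FP) = 37 / 42 = 0.881
Recall = TP / (TP + FN) = 37 / 65 = 0.5692
F1 = 2 * P * R / (P + R)
= 2 * 0.881 * 0.5692 / (0.881 + 0.5692)
= 1.0029 / 1.4502
= 0.6916
As percentage: 69.2%

69.2


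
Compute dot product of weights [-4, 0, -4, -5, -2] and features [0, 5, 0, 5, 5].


Element-wise products:
-4 * 0 = 0
0 * 5 = 0
-4 * 0 = 0
-5 * 5 = -25
-2 * 5 = -10
Sum = 0 + 0 + 0 + -25 + -10
= -35

-35


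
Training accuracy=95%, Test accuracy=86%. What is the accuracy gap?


Gap = train_accuracy - test_accuracy
= 95 - 86
= 9%
This moderate gap may indicate mild overfitting.

9


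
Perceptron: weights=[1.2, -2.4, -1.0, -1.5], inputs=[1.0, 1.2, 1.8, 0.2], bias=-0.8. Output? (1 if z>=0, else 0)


z = w . x + b
= 1.2*1.0 + -2.4*1.2 + -1.0*1.8 + -1.5*0.2 + -0.8
= 1.2 + -2.88 + -1.8 + -0.3 + -0.8
= -3.78 + -0.8
= -4.58
Since z = -4.58 < 0, output = 0

0


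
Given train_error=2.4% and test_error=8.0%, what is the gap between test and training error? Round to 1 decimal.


Generalization gap = test_error - train_error
= 8.0 - 2.4
= 5.6%
A moderate gap.

5.6


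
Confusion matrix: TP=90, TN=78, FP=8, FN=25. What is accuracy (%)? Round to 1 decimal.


Accuracy = (TP + TN) / (TP + TN + FP + FN) * 100
= (90 + 78) / (90 + 78 + 8 + 25)
= 168 / 201
= 0.8358
= 83.6%

83.6


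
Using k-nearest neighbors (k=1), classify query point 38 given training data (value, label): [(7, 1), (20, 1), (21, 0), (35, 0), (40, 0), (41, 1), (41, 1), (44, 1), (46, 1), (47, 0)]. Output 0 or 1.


Distances from query 38:
Point 40 (class 0): distance = 2
K=1 nearest neighbors: classes = [0]
Votes for class 1: 0 / 1
Majority vote => class 0

0


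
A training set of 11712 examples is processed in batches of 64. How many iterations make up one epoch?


Iterations per epoch = dataset_size / batch_size
= 11712 / 64
= 183

183


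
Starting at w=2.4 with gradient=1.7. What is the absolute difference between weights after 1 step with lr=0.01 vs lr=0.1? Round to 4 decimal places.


With lr=0.01: w_new = 2.4 - 0.01 * 1.7 = 2.383
With lr=0.1: w_new = 2.4 - 0.1 * 1.7 = 2.23
Absolute difference = |2.383 - 2.23|
= 0.1530

0.1530


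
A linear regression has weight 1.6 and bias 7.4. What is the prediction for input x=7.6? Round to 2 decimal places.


y = 1.6 * 7.6 + (7.4)
= 12.16 + (7.4)
= 19.56

19.56


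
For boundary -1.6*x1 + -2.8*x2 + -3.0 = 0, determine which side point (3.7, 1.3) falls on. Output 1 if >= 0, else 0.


Compute -1.6 * 3.7 + -2.8 * 1.3 + -3.0
= -5.92 + -3.64 + -3.0
= -12.56
Since -12.56 < 0, the point is on the negative side.

0


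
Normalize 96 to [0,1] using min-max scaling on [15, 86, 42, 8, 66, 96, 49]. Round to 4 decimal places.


Min = 8, Max = 96
Range = 96 - 8 = 88
Scaled = (x - min) / (max - min)
= (96 - 8) / 88
= 88 / 88
= 1.0000

1.0000


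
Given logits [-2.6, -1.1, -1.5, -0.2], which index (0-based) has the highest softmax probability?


Softmax is a monotonic transformation, so it preserves the argmax.
We need to find the index of the maximum logit.
Index 0: -2.6
Index 1: -1.1
Index 2: -1.5
Index 3: -0.2
Maximum logit = -0.2 at index 3

3


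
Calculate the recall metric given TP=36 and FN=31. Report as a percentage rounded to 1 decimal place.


Recall = TP / (TP + FN) * 100
= 36 / (36 + 31)
= 36 / 67
= 0.5373
= 53.7%

53.7


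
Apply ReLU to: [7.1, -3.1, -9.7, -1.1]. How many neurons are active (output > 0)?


ReLU(x) = max(0, x) for each element:
ReLU(7.1) = 7.1
ReLU(-3.1) = 0
ReLU(-9.7) = 0
ReLU(-1.1) = 0
Active neurons (>0): 1

1


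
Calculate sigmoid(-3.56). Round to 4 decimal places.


sigmoid(z) = 1 / (1 + exp(-z))
exp(-(-3.56)) = exp(3.56) = 35.1632
1 + 35.1632 = 36.1632
1 / 36.1632 = 0.0277

0.0277


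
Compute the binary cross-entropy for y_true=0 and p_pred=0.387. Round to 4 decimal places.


For y=0: Loss = -log(1-p)
= -log(1 - 0.387)
= -log(0.613)
= -(-0.4894)
= 0.4894

0.4894


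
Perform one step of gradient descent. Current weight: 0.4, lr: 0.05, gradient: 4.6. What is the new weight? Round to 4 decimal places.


w_new = w_old - lr * gradient
= 0.4 - 0.05 * 4.6
= 0.4 - (0.23)
= 0.1700

0.1700


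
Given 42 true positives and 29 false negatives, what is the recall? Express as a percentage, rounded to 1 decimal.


Recall = TP / (TP + FN) * 100
= 42 / (42 + 29)
= 42 / 71
= 0.5915
= 59.2%

59.2


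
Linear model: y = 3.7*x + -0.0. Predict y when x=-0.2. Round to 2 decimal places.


y = 3.7 * -0.2 + (-0.0)
= -0.74 + (-0.0)
= -0.74

-0.74


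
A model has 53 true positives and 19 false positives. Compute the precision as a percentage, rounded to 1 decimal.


Precision = TP / (TP + FP) * 100
= 53 / (53 + 19)
= 53 / 72
= 0.7361
= 73.6%

73.6


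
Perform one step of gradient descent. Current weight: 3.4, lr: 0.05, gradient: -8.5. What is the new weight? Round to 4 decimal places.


w_new = w_old - lr * gradient
= 3.4 - 0.05 * -8.5
= 3.4 - (-0.425)
= 3.8250

3.8250


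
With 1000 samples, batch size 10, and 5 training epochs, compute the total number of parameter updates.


Iterations per epoch = 1000 / 10 = 100
Total updates = iterations_per_epoch * epochs
= 100 * 5
= 500

500


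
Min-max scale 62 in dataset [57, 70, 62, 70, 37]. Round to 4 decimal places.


Min = 37, Max = 70
Range = 70 - 37 = 33
Scaled = (x - min) / (max - min)
= (62 - 37) / 33
= 25 / 33
= 0.7576

0.7576


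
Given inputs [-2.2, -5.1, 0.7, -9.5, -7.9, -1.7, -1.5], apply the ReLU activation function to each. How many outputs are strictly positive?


ReLU(x) = max(0, x) for each element:
ReLU(-2.2) = 0
ReLU(-5.1) = 0
ReLU(0.7) = 0.7
ReLU(-9.5) = 0
ReLU(-7.9) = 0
ReLU(-1.7) = 0
ReLU(-1.5) = 0
Active neurons (>0): 1

1


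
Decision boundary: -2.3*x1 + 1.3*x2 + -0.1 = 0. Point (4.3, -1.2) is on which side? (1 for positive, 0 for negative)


Compute -2.3 * 4.3 + 1.3 * -1.2 + -0.1
= -9.89 + -1.56 + -0.1
= -11.55
Since -11.55 < 0, the point is on the negative side.

0


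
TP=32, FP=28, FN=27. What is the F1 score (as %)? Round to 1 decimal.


Precision = TP / (TP + FP) = 32 / 60 = 0.5333
Recall = TP / (TP + FN) = 32 / 59 = 0.5424
F1 = 2 * P * R / (P + R)
= 2 * 0.5333 * 0.5424 / (0.5333 + 0.5424)
= 0.5785 / 1.0757
= 0.5378
As percentage: 53.8%

53.8


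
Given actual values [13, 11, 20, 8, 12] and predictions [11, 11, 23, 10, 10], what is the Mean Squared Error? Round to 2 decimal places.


Differences: [2, 0, -3, -2, 2]
Squared errors: [4, 0, 9, 4, 4]
Sum of squared errors = 21
MSE = 21 / 5 = 4.20

4.20


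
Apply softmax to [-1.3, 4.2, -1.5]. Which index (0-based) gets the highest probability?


Softmax is a monotonic transformation, so it preserves the argmax.
We need to find the index of the maximum logit.
Index 0: -1.3
Index 1: 4.2
Index 2: -1.5
Maximum logit = 4.2 at index 1

1


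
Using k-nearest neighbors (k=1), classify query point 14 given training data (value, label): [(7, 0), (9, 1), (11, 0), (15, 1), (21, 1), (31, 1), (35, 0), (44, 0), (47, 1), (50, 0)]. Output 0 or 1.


Distances from query 14:
Point 15 (class 1): distance = 1
K=1 nearest neighbors: classes = [1]
Votes for class 1: 1 / 1
Majority vote => class 1

1


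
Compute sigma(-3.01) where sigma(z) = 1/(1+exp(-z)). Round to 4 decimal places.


sigmoid(z) = 1 / (1 + exp(-z))
exp(-(-3.01)) = exp(3.01) = 20.2874
1 + 20.2874 = 21.2874
1 / 21.2874 = 0.0470

0.0470


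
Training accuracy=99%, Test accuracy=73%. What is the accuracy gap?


Gap = train_accuracy - test_accuracy
= 99 - 73
= 26%
This large gap strongly indicates overfitting.

26


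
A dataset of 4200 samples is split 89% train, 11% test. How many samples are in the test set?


Train samples = 4200 * 89% = 3738
Test samples = 4200 - 3738
= 462

462


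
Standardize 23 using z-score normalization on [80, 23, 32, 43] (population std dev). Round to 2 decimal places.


Mean = (80 + 23 + 32 + 43) / 4 = 44.5
Variance = sum((x_i - mean)^2) / n = 470.25
Std = sqrt(470.25) = 21.6852
Z = (x - mean) / std
= (23 - 44.5) / 21.6852
= -21.5 / 21.6852
= -0.99

-0.99


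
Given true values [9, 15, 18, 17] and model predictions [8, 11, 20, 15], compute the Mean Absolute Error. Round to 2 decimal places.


Absolute errors: [1, 4, 2, 2]
Sum of absolute errors = 9
MAE = 9 / 4 = 2.25

2.25


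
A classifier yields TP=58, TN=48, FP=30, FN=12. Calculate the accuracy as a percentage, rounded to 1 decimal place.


Accuracy = (TP + TN) / (TP + TN + FP + FN) * 100
= (58 + 48) / (58 + 48 + 30 + 12)
= 106 / 148
= 0.7162
= 71.6%

71.6


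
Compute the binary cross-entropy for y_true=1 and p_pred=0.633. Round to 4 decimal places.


For y=1: Loss = -log(p)
= -log(0.633)
= -(-0.4573)
= 0.4573

0.4573


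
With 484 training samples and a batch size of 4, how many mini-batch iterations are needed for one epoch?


Iterations per epoch = dataset_size / batch_size
= 484 / 4
= 121

121


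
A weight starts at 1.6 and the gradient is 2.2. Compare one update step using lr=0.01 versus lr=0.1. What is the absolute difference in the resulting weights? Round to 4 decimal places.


With lr=0.01: w_new = 1.6 - 0.01 * 2.2 = 1.578
With lr=0.1: w_new = 1.6 - 0.1 * 2.2 = 1.38
Absolute difference = |1.578 - 1.38|
= 0.1980

0.1980


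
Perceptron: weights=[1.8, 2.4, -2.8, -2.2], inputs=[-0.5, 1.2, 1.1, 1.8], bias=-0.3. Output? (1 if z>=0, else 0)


z = w . x + b
= 1.8*-0.5 + 2.4*1.2 + -2.8*1.1 + -2.2*1.8 + -0.3
= -0.9 + 2.88 + -3.08 + -3.96 + -0.3
= -5.06 + -0.3
= -5.36
Since z = -5.36 < 0, output = 0

0


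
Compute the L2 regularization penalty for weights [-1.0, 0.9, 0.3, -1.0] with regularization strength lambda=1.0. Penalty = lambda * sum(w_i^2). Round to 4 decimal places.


Squaring each weight:
(-1.0)^2 = 1.0
0.9^2 = 0.81
0.3^2 = 0.09
(-1.0)^2 = 1.0
Sum of squares = 2.9
Penalty = 1.0 * 2.9 = 2.9000

2.9000


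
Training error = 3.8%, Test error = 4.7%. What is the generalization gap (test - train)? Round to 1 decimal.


Generalization gap = test_error - train_error
= 4.7 - 3.8
= 0.9%
A small gap suggests good generalization.

0.9


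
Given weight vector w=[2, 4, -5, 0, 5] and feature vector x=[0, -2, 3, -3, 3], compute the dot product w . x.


Element-wise products:
2 * 0 = 0
4 * -2 = -8
-5 * 3 = -15
0 * -3 = 0
5 * 3 = 15
Sum = 0 + -8 + -15 + 0 + 15
= -8

-8


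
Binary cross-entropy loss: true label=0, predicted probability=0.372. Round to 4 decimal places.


For y=0: Loss = -log(1-p)
= -log(1 - 0.372)
= -log(0.628)
= -(-0.4652)
= 0.4652

0.4652


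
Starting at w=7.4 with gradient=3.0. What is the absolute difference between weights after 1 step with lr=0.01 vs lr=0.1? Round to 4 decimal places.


With lr=0.01: w_new = 7.4 - 0.01 * 3.0 = 7.37
With lr=0.1: w_new = 7.4 - 0.1 * 3.0 = 7.1
Absolute difference = |7.37 - 7.1|
= 0.2700

0.2700


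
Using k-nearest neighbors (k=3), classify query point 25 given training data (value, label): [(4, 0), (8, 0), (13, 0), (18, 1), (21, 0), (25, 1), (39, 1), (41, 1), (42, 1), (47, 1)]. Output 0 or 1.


Distances from query 25:
Point 25 (class 1): distance = 0
Point 21 (class 0): distance = 4
Point 18 (class 1): distance = 7
K=3 nearest neighbors: classes = [1, 0, 1]
Votes for class 1: 2 / 3
Majority vote => class 1

1


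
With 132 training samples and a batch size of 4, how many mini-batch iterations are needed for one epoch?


Iterations per epoch = dataset_size / batch_size
= 132 / 4
= 33

33


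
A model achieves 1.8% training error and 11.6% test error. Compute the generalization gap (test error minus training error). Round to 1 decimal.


Generalization gap = test_error - train_error
= 11.6 - 1.8
= 9.8%
A moderate gap.

9.8


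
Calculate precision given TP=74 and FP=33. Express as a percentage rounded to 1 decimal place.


Precision = TP / (TP + FP) * 100
= 74 / (74 + 33)
= 74 / 107
= 0.6916
= 69.2%

69.2


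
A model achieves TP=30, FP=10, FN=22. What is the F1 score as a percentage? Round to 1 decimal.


Precision = TP / (TP + FP) = 30 / 40 = 0.75
Recall = TP / (TP + FN) = 30 / 52 = 0.5769
F1 = 2 * P * R / (P + R)
= 2 * 0.75 * 0.5769 / (0.75 + 0.5769)
= 0.8654 / 1.3269
= 0.6522
As percentage: 65.2%

65.2


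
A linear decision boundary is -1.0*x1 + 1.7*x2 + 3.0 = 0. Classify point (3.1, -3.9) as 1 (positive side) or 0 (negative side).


Compute -1.0 * 3.1 + 1.7 * -3.9 + 3.0
= -3.1 + -6.63 + 3.0
= -6.73
Since -6.73 < 0, the point is on the negative side.

0


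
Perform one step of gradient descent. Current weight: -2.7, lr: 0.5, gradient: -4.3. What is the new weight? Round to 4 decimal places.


w_new = w_old - lr * gradient
= -2.7 - 0.5 * -4.3
= -2.7 - (-2.15)
= -0.5500

-0.5500


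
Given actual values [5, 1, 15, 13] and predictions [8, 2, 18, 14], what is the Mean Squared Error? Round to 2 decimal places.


Differences: [-3, -1, -3, -1]
Squared errors: [9, 1, 9, 1]
Sum of squared errors = 20
MSE = 20 / 4 = 5.00

5.00


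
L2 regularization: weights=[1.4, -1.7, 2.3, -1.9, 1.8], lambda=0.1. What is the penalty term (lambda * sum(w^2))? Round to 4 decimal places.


Squaring each weight:
1.4^2 = 1.96
(-1.7)^2 = 2.89
2.3^2 = 5.29
(-1.9)^2 = 3.61
1.8^2 = 3.24
Sum of squares = 16.99
Penalty = 0.1 * 16.99 = 1.6990

1.6990


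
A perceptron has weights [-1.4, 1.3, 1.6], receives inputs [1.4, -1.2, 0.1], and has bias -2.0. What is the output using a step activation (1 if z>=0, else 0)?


z = w . x + b
= -1.4*1.4 + 1.3*-1.2 + 1.6*0.1 + -2.0
= -1.96 + -1.56 + 0.16 + -2.0
= -3.36 + -2.0
= -5.36
Since z = -5.36 < 0, output = 0

0


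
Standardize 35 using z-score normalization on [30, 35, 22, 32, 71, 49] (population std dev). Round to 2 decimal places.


Mean = (30 + 35 + 22 + 32 + 71 + 49) / 6 = 39.8333
Variance = sum((x_i - mean)^2) / n = 259.1389
Std = sqrt(259.1389) = 16.0978
Z = (x - mean) / std
= (35 - 39.8333) / 16.0978
= -4.8333 / 16.0978
= -0.30

-0.30


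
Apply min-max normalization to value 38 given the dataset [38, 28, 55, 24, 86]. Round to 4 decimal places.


Min = 24, Max = 86
Range = 86 - 24 = 62
Scaled = (x - min) / (max - min)
= (38 - 24) / 62
= 14 / 62
= 0.2258

0.2258


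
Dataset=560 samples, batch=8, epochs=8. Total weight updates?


Iterations per epoch = 560 / 8 = 70
Total updates = iterations_per_epoch * epochs
= 70 * 8
= 560

560


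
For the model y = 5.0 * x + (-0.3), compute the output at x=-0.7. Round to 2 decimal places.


y = 5.0 * -0.7 + (-0.3)
= -3.5 + (-0.3)
= -3.80

-3.80


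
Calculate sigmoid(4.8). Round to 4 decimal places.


sigmoid(z) = 1 / (1 + exp(-z))
exp(-(4.8)) = exp(-4.8) = 0.0082
1 + 0.0082 = 1.0082
1 / 1.0082 = 0.9918

0.9918


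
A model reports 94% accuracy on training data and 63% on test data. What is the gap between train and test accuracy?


Gap = train_accuracy - test_accuracy
= 94 - 63
= 31%
This large gap strongly indicates overfitting.

31


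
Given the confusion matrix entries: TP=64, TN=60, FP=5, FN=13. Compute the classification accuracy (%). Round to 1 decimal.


Accuracy = (TP + TN) / (TP + TN + FP + FN) * 100
= (64 + 60) / (64 + 60 + 5 + 13)
= 124 / 142
= 0.8732
= 87.3%

87.3


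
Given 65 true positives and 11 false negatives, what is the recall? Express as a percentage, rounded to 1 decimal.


Recall = TP / (TP + FN) * 100
= 65 / (65 + 11)
= 65 / 76
= 0.8553
= 85.5%

85.5


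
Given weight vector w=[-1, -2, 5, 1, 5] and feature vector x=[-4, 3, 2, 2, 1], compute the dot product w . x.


Element-wise products:
-1 * -4 = 4
-2 * 3 = -6
5 * 2 = 10
1 * 2 = 2
5 * 1 = 5
Sum = 4 + -6 + 10 + 2 + 5
= 15

15


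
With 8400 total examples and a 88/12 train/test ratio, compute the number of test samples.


Train samples = 8400 * 88% = 7392
Test samples = 8400 - 7392
= 1008

1008


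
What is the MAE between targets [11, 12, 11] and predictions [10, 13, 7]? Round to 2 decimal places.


Absolute errors: [1, 1, 4]
Sum of absolute errors = 6
MAE = 6 / 3 = 2.00

2.00


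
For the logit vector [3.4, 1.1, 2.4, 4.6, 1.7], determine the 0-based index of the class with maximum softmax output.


Softmax is a monotonic transformation, so it preserves the argmax.
We need to find the index of the maximum logit.
Index 0: 3.4
Index 1: 1.1
Index 2: 2.4
Index 3: 4.6
Index 4: 1.7
Maximum logit = 4.6 at index 3

3


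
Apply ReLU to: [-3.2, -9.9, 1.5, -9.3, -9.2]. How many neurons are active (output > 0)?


ReLU(x) = max(0, x) for each element:
ReLU(-3.2) = 0
ReLU(-9.9) = 0
ReLU(1.5) = 1.5
ReLU(-9.3) = 0
ReLU(-9.2) = 0
Active neurons (>0): 1

1


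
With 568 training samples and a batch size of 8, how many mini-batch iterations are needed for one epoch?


Iterations per epoch = dataset_size / batch_size
= 568 / 8
= 71

71


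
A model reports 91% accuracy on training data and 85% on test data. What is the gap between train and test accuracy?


Gap = train_accuracy - test_accuracy
= 91 - 85
= 6%
This moderate gap may indicate mild overfitting.

6


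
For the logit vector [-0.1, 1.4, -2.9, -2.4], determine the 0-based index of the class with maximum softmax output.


Softmax is a monotonic transformation, so it preserves the argmax.
We need to find the index of the maximum logit.
Index 0: -0.1
Index 1: 1.4
Index 2: -2.9
Index 3: -2.4
Maximum logit = 1.4 at index 1

1


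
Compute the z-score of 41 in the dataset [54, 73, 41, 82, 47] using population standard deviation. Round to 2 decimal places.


Mean = (54 + 73 + 41 + 82 + 47) / 5 = 59.4
Variance = sum((x_i - mean)^2) / n = 243.44
Std = sqrt(243.44) = 15.6026
Z = (x - mean) / std
= (41 - 59.4) / 15.6026
= -18.4 / 15.6026
= -1.18

-1.18


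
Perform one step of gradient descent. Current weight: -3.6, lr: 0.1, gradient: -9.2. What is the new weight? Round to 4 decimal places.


w_new = w_old - lr * gradient
= -3.6 - 0.1 * -9.2
= -3.6 - (-0.92)
= -2.6800

-2.6800


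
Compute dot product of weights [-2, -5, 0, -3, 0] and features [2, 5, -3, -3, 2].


Element-wise products:
-2 * 2 = -4
-5 * 5 = -25
0 * -3 = 0
-3 * -3 = 9
0 * 2 = 0
Sum = -4 + -25 + 0 + 9 + 0
= -20

-20


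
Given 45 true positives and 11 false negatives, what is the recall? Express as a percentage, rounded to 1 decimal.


Recall = TP / (TP + FN) * 100
= 45 / (45 + 11)
= 45 / 56
= 0.8036
= 80.4%

80.4


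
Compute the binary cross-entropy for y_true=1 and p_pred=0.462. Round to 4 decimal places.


For y=1: Loss = -log(p)
= -log(0.462)
= -(-0.7722)
= 0.7722

0.7722


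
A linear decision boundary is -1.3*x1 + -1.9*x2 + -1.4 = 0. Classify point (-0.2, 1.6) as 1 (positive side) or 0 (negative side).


Compute -1.3 * -0.2 + -1.9 * 1.6 + -1.4
= 0.26 + -3.04 + -1.4
= -4.18
Since -4.18 < 0, the point is on the negative side.

0


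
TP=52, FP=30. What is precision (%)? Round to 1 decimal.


Precision = TP / (TP + FP) * 100
= 52 / (52 + 30)
= 52 / 82
= 0.6341
= 63.4%

63.4


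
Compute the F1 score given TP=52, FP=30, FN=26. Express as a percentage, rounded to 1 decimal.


Precision = TP / (TP + FP) = 52 / 82 = 0.6341
Recall = TP / (TP + FN) = 52 / 78 = 0.6667
F1 = 2 * P * R / (P + R)
= 2 * 0.6341 * 0.6667 / (0.6341 + 0.6667)
= 0.8455 / 1.3008
= 0.65
As percentage: 65.0%

65.0


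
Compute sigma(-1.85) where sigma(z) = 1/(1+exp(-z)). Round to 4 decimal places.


sigmoid(z) = 1 / (1 + exp(-z))
exp(-(-1.85)) = exp(1.85) = 6.3598
1 + 6.3598 = 7.3598
1 / 7.3598 = 0.1359

0.1359


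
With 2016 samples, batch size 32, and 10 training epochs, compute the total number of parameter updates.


Iterations per epoch = 2016 / 32 = 63
Total updates = iterations_per_epoch * epochs
= 63 * 10
= 630

630


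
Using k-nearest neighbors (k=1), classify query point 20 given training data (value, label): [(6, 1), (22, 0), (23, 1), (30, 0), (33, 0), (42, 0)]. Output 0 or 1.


Distances from query 20:
Point 22 (class 0): distance = 2
K=1 nearest neighbors: classes = [0]
Votes for class 1: 0 / 1
Majority vote => class 0

0


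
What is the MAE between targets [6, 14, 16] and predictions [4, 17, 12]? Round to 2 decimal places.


Absolute errors: [2, 3, 4]
Sum of absolute errors = 9
MAE = 9 / 3 = 3.00

3.00


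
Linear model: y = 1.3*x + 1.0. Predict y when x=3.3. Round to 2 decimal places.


y = 1.3 * 3.3 + (1.0)
= 4.29 + (1.0)
= 5.29

5.29


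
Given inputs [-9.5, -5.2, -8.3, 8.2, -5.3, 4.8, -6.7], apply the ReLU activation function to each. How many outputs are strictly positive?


ReLU(x) = max(0, x) for each element:
ReLU(-9.5) = 0
ReLU(-5.2) = 0
ReLU(-8.3) = 0
ReLU(8.2) = 8.2
ReLU(-5.3) = 0
ReLU(4.8) = 4.8
ReLU(-6.7) = 0
Active neurons (>0): 2

2


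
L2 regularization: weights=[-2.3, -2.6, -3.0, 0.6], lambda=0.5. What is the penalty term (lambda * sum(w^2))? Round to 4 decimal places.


Squaring each weight:
(-2.3)^2 = 5.29
(-2.6)^2 = 6.76
(-3.0)^2 = 9.0
0.6^2 = 0.36
Sum of squares = 21.41
Penalty = 0.5 * 21.41 = 10.7050

10.7050


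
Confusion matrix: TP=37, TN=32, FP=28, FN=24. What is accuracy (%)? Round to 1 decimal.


Accuracy = (TP + TN) / (TP + TN + FP + FN) * 100
= (37 + 32) / (37 + 32 + 28 + 24)
= 69 / 121
= 0.5702
= 57.0%

57.0


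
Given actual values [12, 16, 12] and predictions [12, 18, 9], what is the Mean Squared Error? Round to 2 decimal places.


Differences: [0, -2, 3]
Squared errors: [0, 4, 9]
Sum of squared errors = 13
MSE = 13 / 3 = 4.33

4.33


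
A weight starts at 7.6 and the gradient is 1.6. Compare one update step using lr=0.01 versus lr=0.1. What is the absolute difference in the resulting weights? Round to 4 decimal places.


With lr=0.01: w_new = 7.6 - 0.01 * 1.6 = 7.584
With lr=0.1: w_new = 7.6 - 0.1 * 1.6 = 7.44
Absolute difference = |7.584 - 7.44|
= 0.1440

0.1440


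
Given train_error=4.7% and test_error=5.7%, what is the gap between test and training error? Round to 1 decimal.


Generalization gap = test_error - train_error
= 5.7 - 4.7
= 1.0%
A small gap suggests good generalization.

1.0


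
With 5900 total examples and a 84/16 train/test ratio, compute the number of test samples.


Train samples = 5900 * 84% = 4956
Test samples = 5900 - 4956
= 944

944


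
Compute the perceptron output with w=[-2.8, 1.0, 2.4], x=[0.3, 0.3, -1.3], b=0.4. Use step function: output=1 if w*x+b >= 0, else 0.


z = w . x + b
= -2.8*0.3 + 1.0*0.3 + 2.4*-1.3 + 0.4
= -0.84 + 0.3 + -3.12 + 0.4
= -3.66 + 0.4
= -3.26
Since z = -3.26 < 0, output = 0

0


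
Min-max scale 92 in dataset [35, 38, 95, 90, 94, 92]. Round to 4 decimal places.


Min = 35, Max = 95
Range = 95 - 35 = 60
Scaled = (x - min) / (max - min)
= (92 - 35) / 60
= 57 / 60
= 0.9500

0.9500


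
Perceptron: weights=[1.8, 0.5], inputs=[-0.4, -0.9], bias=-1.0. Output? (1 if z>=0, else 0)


z = w . x + b
= 1.8*-0.4 + 0.5*-0.9 + -1.0
= -0.72 + -0.45 + -1.0
= -1.17 + -1.0
= -2.17
Since z = -2.17 < 0, output = 0

0


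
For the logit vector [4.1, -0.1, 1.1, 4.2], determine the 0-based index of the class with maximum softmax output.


Softmax is a monotonic transformation, so it preserves the argmax.
We need to find the index of the maximum logit.
Index 0: 4.1
Index 1: -0.1
Index 2: 1.1
Index 3: 4.2
Maximum logit = 4.2 at index 3

3


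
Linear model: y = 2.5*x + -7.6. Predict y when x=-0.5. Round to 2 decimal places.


y = 2.5 * -0.5 + (-7.6)
= -1.25 + (-7.6)
= -8.85

-8.85


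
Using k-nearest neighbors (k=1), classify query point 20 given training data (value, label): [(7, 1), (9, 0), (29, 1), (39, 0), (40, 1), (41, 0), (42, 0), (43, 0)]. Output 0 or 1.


Distances from query 20:
Point 29 (class 1): distance = 9
K=1 nearest neighbors: classes = [1]
Votes for class 1: 1 / 1
Majority vote => class 1

1


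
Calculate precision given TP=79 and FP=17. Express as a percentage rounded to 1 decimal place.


Precision = TP / (TP + FP) * 100
= 79 / (79 + 17)
= 79 / 96
= 0.8229
= 82.3%

82.3


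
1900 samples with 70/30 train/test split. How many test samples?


Train samples = 1900 * 70% = 1330
Test samples = 1900 - 1330
= 570

570


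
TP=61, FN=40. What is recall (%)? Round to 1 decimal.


Recall = TP / (TP + FN) * 100
= 61 / (61 + 40)
= 61 / 101
= 0.604
= 60.4%

60.4
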